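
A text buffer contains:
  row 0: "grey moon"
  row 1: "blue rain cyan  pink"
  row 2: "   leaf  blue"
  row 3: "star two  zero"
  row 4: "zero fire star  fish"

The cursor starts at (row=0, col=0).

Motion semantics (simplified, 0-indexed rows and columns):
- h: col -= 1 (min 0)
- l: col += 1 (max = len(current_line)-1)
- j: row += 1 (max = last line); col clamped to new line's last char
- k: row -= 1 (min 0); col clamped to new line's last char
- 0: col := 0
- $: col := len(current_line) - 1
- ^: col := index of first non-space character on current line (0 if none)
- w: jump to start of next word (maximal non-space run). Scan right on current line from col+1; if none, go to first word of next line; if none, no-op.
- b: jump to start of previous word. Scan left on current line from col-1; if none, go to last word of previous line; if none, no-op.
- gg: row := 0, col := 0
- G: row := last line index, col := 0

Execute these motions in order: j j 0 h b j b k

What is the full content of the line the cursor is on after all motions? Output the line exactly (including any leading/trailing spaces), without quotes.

After 1 (j): row=1 col=0 char='b'
After 2 (j): row=2 col=0 char='_'
After 3 (0): row=2 col=0 char='_'
After 4 (h): row=2 col=0 char='_'
After 5 (b): row=1 col=16 char='p'
After 6 (j): row=2 col=12 char='e'
After 7 (b): row=2 col=9 char='b'
After 8 (k): row=1 col=9 char='_'

Answer: blue rain cyan  pink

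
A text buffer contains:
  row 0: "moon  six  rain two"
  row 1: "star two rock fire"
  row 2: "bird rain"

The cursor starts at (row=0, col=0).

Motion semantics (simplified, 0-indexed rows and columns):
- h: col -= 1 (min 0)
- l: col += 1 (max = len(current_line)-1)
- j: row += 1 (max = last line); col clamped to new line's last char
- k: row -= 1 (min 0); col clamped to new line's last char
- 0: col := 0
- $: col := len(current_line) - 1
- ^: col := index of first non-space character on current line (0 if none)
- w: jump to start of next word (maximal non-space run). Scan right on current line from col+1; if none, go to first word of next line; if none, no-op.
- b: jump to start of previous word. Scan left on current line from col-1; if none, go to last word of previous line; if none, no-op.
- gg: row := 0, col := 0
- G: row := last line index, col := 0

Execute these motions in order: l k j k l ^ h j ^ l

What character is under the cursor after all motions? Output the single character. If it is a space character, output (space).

After 1 (l): row=0 col=1 char='o'
After 2 (k): row=0 col=1 char='o'
After 3 (j): row=1 col=1 char='t'
After 4 (k): row=0 col=1 char='o'
After 5 (l): row=0 col=2 char='o'
After 6 (^): row=0 col=0 char='m'
After 7 (h): row=0 col=0 char='m'
After 8 (j): row=1 col=0 char='s'
After 9 (^): row=1 col=0 char='s'
After 10 (l): row=1 col=1 char='t'

Answer: t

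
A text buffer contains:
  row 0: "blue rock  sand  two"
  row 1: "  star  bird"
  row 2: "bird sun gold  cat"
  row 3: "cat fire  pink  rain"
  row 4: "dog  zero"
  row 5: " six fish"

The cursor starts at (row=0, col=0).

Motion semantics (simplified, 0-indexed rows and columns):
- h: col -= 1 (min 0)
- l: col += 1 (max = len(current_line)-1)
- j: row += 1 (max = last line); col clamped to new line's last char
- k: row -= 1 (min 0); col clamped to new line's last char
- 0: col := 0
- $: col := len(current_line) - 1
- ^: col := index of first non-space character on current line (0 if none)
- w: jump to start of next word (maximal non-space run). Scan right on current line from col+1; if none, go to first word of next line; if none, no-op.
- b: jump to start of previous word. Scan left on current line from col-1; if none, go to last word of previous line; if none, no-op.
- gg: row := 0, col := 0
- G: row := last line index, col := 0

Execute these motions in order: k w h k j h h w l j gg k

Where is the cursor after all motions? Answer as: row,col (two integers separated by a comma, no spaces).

Answer: 0,0

Derivation:
After 1 (k): row=0 col=0 char='b'
After 2 (w): row=0 col=5 char='r'
After 3 (h): row=0 col=4 char='_'
After 4 (k): row=0 col=4 char='_'
After 5 (j): row=1 col=4 char='a'
After 6 (h): row=1 col=3 char='t'
After 7 (h): row=1 col=2 char='s'
After 8 (w): row=1 col=8 char='b'
After 9 (l): row=1 col=9 char='i'
After 10 (j): row=2 col=9 char='g'
After 11 (gg): row=0 col=0 char='b'
After 12 (k): row=0 col=0 char='b'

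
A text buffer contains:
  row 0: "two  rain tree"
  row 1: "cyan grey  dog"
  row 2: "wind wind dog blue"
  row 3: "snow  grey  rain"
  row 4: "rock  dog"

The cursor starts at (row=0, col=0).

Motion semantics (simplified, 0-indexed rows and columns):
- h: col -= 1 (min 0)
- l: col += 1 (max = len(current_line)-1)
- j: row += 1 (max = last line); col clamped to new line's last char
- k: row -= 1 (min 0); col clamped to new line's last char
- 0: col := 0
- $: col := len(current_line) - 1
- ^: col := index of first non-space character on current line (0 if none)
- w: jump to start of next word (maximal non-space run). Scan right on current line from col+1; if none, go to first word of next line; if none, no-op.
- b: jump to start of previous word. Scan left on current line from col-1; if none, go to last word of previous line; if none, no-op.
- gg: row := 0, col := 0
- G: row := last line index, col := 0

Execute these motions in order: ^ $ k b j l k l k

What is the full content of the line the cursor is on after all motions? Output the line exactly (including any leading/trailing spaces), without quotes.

Answer: two  rain tree

Derivation:
After 1 (^): row=0 col=0 char='t'
After 2 ($): row=0 col=13 char='e'
After 3 (k): row=0 col=13 char='e'
After 4 (b): row=0 col=10 char='t'
After 5 (j): row=1 col=10 char='_'
After 6 (l): row=1 col=11 char='d'
After 7 (k): row=0 col=11 char='r'
After 8 (l): row=0 col=12 char='e'
After 9 (k): row=0 col=12 char='e'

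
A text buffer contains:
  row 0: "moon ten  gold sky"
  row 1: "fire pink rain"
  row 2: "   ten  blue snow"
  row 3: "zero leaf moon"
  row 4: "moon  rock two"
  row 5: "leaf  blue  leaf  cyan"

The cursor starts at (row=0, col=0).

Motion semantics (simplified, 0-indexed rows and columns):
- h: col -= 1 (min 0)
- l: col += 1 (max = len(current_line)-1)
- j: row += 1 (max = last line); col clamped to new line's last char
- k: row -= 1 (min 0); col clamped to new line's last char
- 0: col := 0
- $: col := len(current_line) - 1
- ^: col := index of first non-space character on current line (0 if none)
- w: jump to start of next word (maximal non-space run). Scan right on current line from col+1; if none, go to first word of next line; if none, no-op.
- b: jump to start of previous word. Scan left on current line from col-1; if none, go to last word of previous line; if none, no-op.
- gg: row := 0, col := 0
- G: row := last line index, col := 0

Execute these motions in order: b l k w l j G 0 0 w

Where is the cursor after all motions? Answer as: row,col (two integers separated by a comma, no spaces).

After 1 (b): row=0 col=0 char='m'
After 2 (l): row=0 col=1 char='o'
After 3 (k): row=0 col=1 char='o'
After 4 (w): row=0 col=5 char='t'
After 5 (l): row=0 col=6 char='e'
After 6 (j): row=1 col=6 char='i'
After 7 (G): row=5 col=0 char='l'
After 8 (0): row=5 col=0 char='l'
After 9 (0): row=5 col=0 char='l'
After 10 (w): row=5 col=6 char='b'

Answer: 5,6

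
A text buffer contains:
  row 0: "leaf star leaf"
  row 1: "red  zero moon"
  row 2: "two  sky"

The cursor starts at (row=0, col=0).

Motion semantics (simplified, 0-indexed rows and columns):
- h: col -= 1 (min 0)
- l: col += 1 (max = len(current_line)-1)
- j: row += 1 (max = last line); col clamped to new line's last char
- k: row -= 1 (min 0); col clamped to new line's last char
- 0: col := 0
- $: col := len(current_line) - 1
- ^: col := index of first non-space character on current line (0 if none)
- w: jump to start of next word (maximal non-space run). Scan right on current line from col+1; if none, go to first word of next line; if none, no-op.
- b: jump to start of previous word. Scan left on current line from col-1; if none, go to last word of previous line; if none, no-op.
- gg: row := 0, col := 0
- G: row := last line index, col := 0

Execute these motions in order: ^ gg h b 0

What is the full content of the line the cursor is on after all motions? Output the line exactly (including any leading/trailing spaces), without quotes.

After 1 (^): row=0 col=0 char='l'
After 2 (gg): row=0 col=0 char='l'
After 3 (h): row=0 col=0 char='l'
After 4 (b): row=0 col=0 char='l'
After 5 (0): row=0 col=0 char='l'

Answer: leaf star leaf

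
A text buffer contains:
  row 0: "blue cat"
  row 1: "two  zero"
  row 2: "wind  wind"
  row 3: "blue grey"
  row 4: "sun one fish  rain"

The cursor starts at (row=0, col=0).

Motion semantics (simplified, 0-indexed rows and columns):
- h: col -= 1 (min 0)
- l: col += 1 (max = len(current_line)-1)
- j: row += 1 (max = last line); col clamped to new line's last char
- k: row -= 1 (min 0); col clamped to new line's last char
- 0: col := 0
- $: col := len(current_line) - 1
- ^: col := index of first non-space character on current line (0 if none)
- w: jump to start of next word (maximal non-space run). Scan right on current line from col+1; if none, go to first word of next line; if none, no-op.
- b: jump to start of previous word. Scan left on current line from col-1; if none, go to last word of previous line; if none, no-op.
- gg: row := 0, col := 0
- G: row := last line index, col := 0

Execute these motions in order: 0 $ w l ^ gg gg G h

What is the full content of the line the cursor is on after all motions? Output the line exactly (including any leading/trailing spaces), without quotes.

Answer: sun one fish  rain

Derivation:
After 1 (0): row=0 col=0 char='b'
After 2 ($): row=0 col=7 char='t'
After 3 (w): row=1 col=0 char='t'
After 4 (l): row=1 col=1 char='w'
After 5 (^): row=1 col=0 char='t'
After 6 (gg): row=0 col=0 char='b'
After 7 (gg): row=0 col=0 char='b'
After 8 (G): row=4 col=0 char='s'
After 9 (h): row=4 col=0 char='s'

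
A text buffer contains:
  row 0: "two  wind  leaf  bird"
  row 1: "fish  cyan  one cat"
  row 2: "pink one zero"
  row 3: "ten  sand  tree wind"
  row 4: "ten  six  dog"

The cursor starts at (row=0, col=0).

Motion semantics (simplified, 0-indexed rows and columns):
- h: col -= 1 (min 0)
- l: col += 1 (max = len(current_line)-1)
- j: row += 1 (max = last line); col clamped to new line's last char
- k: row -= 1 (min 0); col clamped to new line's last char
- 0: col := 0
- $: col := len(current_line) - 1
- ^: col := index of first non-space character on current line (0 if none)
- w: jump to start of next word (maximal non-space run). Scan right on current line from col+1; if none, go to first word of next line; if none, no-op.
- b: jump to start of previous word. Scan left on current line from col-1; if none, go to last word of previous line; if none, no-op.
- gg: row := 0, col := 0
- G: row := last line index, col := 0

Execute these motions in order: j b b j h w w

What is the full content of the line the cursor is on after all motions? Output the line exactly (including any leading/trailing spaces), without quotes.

Answer: fish  cyan  one cat

Derivation:
After 1 (j): row=1 col=0 char='f'
After 2 (b): row=0 col=17 char='b'
After 3 (b): row=0 col=11 char='l'
After 4 (j): row=1 col=11 char='_'
After 5 (h): row=1 col=10 char='_'
After 6 (w): row=1 col=12 char='o'
After 7 (w): row=1 col=16 char='c'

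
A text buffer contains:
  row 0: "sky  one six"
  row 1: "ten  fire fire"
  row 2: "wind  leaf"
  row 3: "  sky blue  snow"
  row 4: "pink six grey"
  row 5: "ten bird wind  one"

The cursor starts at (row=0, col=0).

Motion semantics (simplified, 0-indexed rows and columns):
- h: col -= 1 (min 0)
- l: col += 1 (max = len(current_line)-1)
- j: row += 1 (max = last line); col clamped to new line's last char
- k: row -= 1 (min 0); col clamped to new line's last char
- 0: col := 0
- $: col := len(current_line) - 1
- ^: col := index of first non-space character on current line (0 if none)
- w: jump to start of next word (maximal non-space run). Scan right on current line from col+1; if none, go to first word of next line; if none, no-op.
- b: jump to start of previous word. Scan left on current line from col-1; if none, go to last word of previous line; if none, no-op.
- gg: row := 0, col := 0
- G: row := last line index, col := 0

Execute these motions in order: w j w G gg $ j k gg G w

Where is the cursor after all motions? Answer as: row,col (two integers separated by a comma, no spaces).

Answer: 5,4

Derivation:
After 1 (w): row=0 col=5 char='o'
After 2 (j): row=1 col=5 char='f'
After 3 (w): row=1 col=10 char='f'
After 4 (G): row=5 col=0 char='t'
After 5 (gg): row=0 col=0 char='s'
After 6 ($): row=0 col=11 char='x'
After 7 (j): row=1 col=11 char='i'
After 8 (k): row=0 col=11 char='x'
After 9 (gg): row=0 col=0 char='s'
After 10 (G): row=5 col=0 char='t'
After 11 (w): row=5 col=4 char='b'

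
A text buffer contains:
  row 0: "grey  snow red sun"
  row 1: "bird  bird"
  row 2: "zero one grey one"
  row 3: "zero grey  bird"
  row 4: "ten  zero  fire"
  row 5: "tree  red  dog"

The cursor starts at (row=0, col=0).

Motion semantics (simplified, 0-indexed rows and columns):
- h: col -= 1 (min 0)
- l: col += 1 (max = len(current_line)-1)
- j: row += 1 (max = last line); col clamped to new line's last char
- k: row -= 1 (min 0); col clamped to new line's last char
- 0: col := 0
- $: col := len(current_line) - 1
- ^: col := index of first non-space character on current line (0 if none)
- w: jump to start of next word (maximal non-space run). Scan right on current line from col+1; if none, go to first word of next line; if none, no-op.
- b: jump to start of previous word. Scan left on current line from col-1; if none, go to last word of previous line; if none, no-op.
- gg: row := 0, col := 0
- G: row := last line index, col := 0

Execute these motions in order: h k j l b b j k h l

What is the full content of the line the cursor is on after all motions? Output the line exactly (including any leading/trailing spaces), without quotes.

After 1 (h): row=0 col=0 char='g'
After 2 (k): row=0 col=0 char='g'
After 3 (j): row=1 col=0 char='b'
After 4 (l): row=1 col=1 char='i'
After 5 (b): row=1 col=0 char='b'
After 6 (b): row=0 col=15 char='s'
After 7 (j): row=1 col=9 char='d'
After 8 (k): row=0 col=9 char='w'
After 9 (h): row=0 col=8 char='o'
After 10 (l): row=0 col=9 char='w'

Answer: grey  snow red sun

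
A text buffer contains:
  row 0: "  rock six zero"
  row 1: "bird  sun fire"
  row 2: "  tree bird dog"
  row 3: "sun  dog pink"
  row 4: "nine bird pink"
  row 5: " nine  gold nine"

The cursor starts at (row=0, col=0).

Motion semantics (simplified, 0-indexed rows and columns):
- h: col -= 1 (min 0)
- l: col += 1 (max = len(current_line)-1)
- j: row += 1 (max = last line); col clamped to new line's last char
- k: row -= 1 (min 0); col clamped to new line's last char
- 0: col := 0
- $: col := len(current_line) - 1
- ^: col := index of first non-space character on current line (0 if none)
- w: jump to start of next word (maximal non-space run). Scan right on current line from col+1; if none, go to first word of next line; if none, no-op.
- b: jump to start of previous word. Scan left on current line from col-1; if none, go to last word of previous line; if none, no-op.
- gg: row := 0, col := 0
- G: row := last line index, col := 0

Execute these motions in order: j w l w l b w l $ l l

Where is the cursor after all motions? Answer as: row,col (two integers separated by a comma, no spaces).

Answer: 2,14

Derivation:
After 1 (j): row=1 col=0 char='b'
After 2 (w): row=1 col=6 char='s'
After 3 (l): row=1 col=7 char='u'
After 4 (w): row=1 col=10 char='f'
After 5 (l): row=1 col=11 char='i'
After 6 (b): row=1 col=10 char='f'
After 7 (w): row=2 col=2 char='t'
After 8 (l): row=2 col=3 char='r'
After 9 ($): row=2 col=14 char='g'
After 10 (l): row=2 col=14 char='g'
After 11 (l): row=2 col=14 char='g'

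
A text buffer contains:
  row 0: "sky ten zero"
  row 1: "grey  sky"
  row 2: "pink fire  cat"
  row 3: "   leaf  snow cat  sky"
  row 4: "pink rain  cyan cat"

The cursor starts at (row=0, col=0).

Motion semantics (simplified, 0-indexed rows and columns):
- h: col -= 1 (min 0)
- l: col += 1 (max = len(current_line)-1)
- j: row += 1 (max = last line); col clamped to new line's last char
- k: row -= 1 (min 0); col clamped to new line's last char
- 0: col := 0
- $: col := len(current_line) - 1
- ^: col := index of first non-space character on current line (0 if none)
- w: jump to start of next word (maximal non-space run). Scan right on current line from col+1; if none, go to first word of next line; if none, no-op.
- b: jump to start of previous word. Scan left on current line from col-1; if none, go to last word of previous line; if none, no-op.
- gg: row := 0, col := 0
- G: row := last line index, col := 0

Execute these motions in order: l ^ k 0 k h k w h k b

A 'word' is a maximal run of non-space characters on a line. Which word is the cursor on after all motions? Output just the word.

After 1 (l): row=0 col=1 char='k'
After 2 (^): row=0 col=0 char='s'
After 3 (k): row=0 col=0 char='s'
After 4 (0): row=0 col=0 char='s'
After 5 (k): row=0 col=0 char='s'
After 6 (h): row=0 col=0 char='s'
After 7 (k): row=0 col=0 char='s'
After 8 (w): row=0 col=4 char='t'
After 9 (h): row=0 col=3 char='_'
After 10 (k): row=0 col=3 char='_'
After 11 (b): row=0 col=0 char='s'

Answer: sky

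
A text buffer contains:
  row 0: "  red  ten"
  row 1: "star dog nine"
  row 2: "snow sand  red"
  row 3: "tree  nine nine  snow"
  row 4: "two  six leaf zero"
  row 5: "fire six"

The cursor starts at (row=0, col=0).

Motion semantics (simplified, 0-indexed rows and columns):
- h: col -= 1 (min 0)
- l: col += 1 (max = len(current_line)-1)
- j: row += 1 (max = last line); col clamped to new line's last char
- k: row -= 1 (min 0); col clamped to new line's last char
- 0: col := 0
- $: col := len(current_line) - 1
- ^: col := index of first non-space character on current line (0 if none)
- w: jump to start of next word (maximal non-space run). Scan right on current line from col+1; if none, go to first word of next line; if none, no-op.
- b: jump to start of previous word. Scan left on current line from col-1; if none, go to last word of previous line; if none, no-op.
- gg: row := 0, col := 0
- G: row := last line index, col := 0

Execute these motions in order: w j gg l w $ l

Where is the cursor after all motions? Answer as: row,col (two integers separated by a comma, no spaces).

Answer: 0,9

Derivation:
After 1 (w): row=0 col=2 char='r'
After 2 (j): row=1 col=2 char='a'
After 3 (gg): row=0 col=0 char='_'
After 4 (l): row=0 col=1 char='_'
After 5 (w): row=0 col=2 char='r'
After 6 ($): row=0 col=9 char='n'
After 7 (l): row=0 col=9 char='n'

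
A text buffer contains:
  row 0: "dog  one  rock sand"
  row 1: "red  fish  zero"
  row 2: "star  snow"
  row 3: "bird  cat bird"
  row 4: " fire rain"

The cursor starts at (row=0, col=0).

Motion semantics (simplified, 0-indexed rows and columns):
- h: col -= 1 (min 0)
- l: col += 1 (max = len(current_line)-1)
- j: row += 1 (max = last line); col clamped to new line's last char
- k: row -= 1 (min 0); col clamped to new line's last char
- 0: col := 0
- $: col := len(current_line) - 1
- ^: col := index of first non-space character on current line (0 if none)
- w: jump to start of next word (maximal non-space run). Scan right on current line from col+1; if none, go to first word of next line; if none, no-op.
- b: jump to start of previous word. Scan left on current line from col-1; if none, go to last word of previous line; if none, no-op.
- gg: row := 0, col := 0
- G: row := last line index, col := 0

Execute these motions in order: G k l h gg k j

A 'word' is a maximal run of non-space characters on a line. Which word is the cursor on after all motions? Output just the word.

Answer: red

Derivation:
After 1 (G): row=4 col=0 char='_'
After 2 (k): row=3 col=0 char='b'
After 3 (l): row=3 col=1 char='i'
After 4 (h): row=3 col=0 char='b'
After 5 (gg): row=0 col=0 char='d'
After 6 (k): row=0 col=0 char='d'
After 7 (j): row=1 col=0 char='r'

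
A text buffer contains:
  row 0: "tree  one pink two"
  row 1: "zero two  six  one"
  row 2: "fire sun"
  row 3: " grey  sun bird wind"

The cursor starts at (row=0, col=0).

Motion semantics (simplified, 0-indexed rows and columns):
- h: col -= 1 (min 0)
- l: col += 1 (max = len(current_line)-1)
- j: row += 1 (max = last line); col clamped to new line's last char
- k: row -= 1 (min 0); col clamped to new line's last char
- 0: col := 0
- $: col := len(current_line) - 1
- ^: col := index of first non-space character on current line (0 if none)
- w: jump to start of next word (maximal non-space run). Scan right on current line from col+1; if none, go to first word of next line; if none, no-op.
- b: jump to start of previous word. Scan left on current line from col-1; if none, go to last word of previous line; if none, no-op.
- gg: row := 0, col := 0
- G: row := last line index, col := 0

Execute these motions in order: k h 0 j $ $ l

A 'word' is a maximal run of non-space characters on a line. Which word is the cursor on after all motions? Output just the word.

After 1 (k): row=0 col=0 char='t'
After 2 (h): row=0 col=0 char='t'
After 3 (0): row=0 col=0 char='t'
After 4 (j): row=1 col=0 char='z'
After 5 ($): row=1 col=17 char='e'
After 6 ($): row=1 col=17 char='e'
After 7 (l): row=1 col=17 char='e'

Answer: one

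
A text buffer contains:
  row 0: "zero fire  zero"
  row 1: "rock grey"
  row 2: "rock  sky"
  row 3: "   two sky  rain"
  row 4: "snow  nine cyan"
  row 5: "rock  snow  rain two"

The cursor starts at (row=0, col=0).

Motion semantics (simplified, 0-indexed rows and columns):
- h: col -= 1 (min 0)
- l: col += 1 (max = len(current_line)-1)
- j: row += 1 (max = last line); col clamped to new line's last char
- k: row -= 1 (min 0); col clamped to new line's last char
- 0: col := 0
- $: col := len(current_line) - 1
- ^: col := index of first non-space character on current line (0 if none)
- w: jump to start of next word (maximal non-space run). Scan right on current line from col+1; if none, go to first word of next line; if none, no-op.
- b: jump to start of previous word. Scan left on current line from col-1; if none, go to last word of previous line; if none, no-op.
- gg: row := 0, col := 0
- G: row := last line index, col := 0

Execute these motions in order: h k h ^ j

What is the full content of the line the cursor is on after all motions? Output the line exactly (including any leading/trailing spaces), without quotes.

After 1 (h): row=0 col=0 char='z'
After 2 (k): row=0 col=0 char='z'
After 3 (h): row=0 col=0 char='z'
After 4 (^): row=0 col=0 char='z'
After 5 (j): row=1 col=0 char='r'

Answer: rock grey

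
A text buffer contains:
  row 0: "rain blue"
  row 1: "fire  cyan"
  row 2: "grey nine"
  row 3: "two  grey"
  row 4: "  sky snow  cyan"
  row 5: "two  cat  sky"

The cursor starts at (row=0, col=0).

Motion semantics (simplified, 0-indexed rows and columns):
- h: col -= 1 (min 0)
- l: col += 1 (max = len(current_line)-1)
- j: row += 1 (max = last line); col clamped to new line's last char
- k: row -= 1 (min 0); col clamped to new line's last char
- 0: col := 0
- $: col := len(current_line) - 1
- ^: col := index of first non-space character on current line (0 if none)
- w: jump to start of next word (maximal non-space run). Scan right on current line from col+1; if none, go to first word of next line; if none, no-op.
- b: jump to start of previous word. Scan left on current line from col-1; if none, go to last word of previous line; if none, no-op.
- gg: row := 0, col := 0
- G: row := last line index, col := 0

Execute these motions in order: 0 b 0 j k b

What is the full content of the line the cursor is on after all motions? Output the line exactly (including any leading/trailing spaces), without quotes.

Answer: rain blue

Derivation:
After 1 (0): row=0 col=0 char='r'
After 2 (b): row=0 col=0 char='r'
After 3 (0): row=0 col=0 char='r'
After 4 (j): row=1 col=0 char='f'
After 5 (k): row=0 col=0 char='r'
After 6 (b): row=0 col=0 char='r'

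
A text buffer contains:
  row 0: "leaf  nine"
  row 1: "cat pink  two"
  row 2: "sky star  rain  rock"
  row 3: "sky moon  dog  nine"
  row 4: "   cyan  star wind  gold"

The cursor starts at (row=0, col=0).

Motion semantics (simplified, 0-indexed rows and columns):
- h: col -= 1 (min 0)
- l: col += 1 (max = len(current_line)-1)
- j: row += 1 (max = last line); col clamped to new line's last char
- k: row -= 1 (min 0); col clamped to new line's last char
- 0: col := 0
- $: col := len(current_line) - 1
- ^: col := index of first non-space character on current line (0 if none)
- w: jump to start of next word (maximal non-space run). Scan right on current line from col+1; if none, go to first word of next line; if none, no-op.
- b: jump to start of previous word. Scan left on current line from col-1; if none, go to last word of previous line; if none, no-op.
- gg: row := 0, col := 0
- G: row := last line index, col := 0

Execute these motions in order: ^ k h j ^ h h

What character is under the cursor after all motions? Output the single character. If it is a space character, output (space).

Answer: c

Derivation:
After 1 (^): row=0 col=0 char='l'
After 2 (k): row=0 col=0 char='l'
After 3 (h): row=0 col=0 char='l'
After 4 (j): row=1 col=0 char='c'
After 5 (^): row=1 col=0 char='c'
After 6 (h): row=1 col=0 char='c'
After 7 (h): row=1 col=0 char='c'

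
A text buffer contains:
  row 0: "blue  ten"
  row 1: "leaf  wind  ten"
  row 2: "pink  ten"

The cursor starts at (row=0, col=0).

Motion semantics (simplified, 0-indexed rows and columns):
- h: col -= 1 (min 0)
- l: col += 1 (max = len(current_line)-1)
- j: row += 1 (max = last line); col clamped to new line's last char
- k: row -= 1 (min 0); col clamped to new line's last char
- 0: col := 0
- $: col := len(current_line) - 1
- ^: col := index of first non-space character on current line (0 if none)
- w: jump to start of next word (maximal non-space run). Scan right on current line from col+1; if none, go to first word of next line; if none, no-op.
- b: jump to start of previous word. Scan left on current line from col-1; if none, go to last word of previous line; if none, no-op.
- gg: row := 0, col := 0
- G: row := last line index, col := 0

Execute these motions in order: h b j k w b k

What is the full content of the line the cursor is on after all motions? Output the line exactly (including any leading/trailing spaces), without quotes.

After 1 (h): row=0 col=0 char='b'
After 2 (b): row=0 col=0 char='b'
After 3 (j): row=1 col=0 char='l'
After 4 (k): row=0 col=0 char='b'
After 5 (w): row=0 col=6 char='t'
After 6 (b): row=0 col=0 char='b'
After 7 (k): row=0 col=0 char='b'

Answer: blue  ten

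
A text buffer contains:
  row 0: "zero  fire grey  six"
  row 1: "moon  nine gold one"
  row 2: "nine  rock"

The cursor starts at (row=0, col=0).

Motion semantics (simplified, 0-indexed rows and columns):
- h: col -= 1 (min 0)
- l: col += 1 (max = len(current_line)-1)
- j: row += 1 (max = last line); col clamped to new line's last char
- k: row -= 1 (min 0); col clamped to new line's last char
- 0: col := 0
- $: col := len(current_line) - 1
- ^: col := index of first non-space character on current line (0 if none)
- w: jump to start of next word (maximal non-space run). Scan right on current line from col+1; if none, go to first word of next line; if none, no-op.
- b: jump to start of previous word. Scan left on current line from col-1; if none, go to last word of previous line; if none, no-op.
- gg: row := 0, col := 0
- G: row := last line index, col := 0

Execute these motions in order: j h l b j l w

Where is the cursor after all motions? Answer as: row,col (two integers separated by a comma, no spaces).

After 1 (j): row=1 col=0 char='m'
After 2 (h): row=1 col=0 char='m'
After 3 (l): row=1 col=1 char='o'
After 4 (b): row=1 col=0 char='m'
After 5 (j): row=2 col=0 char='n'
After 6 (l): row=2 col=1 char='i'
After 7 (w): row=2 col=6 char='r'

Answer: 2,6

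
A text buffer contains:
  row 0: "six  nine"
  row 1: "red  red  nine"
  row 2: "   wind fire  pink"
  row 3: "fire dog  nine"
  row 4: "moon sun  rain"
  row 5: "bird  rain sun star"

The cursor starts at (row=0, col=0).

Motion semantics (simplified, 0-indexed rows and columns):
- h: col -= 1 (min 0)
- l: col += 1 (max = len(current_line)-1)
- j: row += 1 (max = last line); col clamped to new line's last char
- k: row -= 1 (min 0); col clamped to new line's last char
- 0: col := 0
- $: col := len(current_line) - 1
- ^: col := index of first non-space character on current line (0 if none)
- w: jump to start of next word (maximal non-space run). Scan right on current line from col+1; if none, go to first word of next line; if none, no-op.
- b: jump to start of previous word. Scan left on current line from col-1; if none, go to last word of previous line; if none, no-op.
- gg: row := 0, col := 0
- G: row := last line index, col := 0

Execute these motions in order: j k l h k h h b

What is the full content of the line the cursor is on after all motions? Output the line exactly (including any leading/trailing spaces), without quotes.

Answer: six  nine

Derivation:
After 1 (j): row=1 col=0 char='r'
After 2 (k): row=0 col=0 char='s'
After 3 (l): row=0 col=1 char='i'
After 4 (h): row=0 col=0 char='s'
After 5 (k): row=0 col=0 char='s'
After 6 (h): row=0 col=0 char='s'
After 7 (h): row=0 col=0 char='s'
After 8 (b): row=0 col=0 char='s'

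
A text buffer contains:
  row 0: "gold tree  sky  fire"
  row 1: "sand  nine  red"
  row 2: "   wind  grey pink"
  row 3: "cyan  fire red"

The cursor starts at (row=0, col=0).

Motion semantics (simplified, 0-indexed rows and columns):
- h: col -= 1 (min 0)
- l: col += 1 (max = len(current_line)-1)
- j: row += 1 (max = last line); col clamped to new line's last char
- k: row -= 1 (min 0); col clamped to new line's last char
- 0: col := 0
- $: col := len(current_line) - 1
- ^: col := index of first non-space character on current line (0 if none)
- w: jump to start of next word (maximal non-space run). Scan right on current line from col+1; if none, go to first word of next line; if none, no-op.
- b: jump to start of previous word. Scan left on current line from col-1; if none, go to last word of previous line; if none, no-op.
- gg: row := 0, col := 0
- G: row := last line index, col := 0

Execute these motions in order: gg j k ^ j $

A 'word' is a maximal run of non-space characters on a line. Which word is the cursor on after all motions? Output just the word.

Answer: red

Derivation:
After 1 (gg): row=0 col=0 char='g'
After 2 (j): row=1 col=0 char='s'
After 3 (k): row=0 col=0 char='g'
After 4 (^): row=0 col=0 char='g'
After 5 (j): row=1 col=0 char='s'
After 6 ($): row=1 col=14 char='d'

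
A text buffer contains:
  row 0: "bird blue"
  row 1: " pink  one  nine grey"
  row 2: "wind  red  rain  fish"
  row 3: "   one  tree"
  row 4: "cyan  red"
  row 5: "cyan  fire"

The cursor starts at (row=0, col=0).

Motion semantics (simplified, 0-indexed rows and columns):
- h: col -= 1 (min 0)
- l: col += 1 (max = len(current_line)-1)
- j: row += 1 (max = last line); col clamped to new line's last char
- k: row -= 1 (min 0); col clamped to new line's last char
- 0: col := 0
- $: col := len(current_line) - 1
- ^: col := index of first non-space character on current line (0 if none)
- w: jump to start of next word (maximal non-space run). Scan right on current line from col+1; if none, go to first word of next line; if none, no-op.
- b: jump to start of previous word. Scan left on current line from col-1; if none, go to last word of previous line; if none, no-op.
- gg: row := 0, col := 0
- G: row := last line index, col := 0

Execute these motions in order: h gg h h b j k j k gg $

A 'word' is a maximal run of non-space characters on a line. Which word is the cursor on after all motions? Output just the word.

Answer: blue

Derivation:
After 1 (h): row=0 col=0 char='b'
After 2 (gg): row=0 col=0 char='b'
After 3 (h): row=0 col=0 char='b'
After 4 (h): row=0 col=0 char='b'
After 5 (b): row=0 col=0 char='b'
After 6 (j): row=1 col=0 char='_'
After 7 (k): row=0 col=0 char='b'
After 8 (j): row=1 col=0 char='_'
After 9 (k): row=0 col=0 char='b'
After 10 (gg): row=0 col=0 char='b'
After 11 ($): row=0 col=8 char='e'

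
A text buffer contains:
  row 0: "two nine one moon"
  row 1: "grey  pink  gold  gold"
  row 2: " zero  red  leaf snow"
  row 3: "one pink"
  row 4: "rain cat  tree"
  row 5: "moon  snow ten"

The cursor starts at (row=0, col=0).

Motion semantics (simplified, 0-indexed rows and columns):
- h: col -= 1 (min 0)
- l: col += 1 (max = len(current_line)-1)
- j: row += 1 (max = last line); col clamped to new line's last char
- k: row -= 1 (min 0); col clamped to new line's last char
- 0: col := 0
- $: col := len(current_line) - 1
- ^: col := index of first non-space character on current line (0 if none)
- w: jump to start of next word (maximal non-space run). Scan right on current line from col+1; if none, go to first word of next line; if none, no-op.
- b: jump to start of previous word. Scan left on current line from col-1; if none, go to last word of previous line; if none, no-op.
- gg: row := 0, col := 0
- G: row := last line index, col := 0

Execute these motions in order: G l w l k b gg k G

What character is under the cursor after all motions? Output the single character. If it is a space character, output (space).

After 1 (G): row=5 col=0 char='m'
After 2 (l): row=5 col=1 char='o'
After 3 (w): row=5 col=6 char='s'
After 4 (l): row=5 col=7 char='n'
After 5 (k): row=4 col=7 char='t'
After 6 (b): row=4 col=5 char='c'
After 7 (gg): row=0 col=0 char='t'
After 8 (k): row=0 col=0 char='t'
After 9 (G): row=5 col=0 char='m'

Answer: m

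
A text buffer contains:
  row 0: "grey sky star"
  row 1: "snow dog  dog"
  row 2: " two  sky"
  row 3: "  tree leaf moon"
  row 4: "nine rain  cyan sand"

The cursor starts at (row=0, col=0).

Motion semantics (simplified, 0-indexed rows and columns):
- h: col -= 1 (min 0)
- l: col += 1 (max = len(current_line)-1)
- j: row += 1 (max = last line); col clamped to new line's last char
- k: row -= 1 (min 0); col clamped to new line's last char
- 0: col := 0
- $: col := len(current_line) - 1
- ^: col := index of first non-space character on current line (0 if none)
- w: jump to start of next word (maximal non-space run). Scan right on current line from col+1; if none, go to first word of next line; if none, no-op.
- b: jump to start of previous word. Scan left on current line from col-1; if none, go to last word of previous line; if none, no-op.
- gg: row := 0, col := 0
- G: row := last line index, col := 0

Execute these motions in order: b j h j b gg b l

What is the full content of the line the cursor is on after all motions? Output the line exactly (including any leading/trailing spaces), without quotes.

Answer: grey sky star

Derivation:
After 1 (b): row=0 col=0 char='g'
After 2 (j): row=1 col=0 char='s'
After 3 (h): row=1 col=0 char='s'
After 4 (j): row=2 col=0 char='_'
After 5 (b): row=1 col=10 char='d'
After 6 (gg): row=0 col=0 char='g'
After 7 (b): row=0 col=0 char='g'
After 8 (l): row=0 col=1 char='r'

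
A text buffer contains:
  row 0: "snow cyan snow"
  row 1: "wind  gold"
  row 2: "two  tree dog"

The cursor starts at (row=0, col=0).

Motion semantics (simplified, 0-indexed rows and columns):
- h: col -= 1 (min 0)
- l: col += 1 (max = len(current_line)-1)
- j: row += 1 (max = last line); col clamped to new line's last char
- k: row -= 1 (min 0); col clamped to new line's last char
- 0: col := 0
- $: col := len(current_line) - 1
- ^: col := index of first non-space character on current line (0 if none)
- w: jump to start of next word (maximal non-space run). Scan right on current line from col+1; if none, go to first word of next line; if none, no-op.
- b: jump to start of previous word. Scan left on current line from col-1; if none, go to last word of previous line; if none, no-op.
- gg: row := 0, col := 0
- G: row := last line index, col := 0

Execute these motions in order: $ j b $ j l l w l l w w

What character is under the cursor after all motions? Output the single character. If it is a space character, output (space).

Answer: g

Derivation:
After 1 ($): row=0 col=13 char='w'
After 2 (j): row=1 col=9 char='d'
After 3 (b): row=1 col=6 char='g'
After 4 ($): row=1 col=9 char='d'
After 5 (j): row=2 col=9 char='_'
After 6 (l): row=2 col=10 char='d'
After 7 (l): row=2 col=11 char='o'
After 8 (w): row=2 col=11 char='o'
After 9 (l): row=2 col=12 char='g'
After 10 (l): row=2 col=12 char='g'
After 11 (w): row=2 col=12 char='g'
After 12 (w): row=2 col=12 char='g'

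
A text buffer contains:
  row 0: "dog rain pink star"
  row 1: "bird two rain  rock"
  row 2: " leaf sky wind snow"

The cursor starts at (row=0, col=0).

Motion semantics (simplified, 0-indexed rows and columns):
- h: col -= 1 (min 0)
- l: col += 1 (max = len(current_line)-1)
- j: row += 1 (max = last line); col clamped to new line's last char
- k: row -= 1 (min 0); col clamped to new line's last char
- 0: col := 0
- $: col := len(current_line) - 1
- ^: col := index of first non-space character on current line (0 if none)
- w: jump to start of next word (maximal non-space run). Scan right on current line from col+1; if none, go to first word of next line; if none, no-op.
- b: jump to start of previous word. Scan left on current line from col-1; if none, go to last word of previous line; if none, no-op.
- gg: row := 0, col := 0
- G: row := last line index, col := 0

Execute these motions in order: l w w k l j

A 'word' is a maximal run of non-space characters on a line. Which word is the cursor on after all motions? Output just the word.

After 1 (l): row=0 col=1 char='o'
After 2 (w): row=0 col=4 char='r'
After 3 (w): row=0 col=9 char='p'
After 4 (k): row=0 col=9 char='p'
After 5 (l): row=0 col=10 char='i'
After 6 (j): row=1 col=10 char='a'

Answer: rain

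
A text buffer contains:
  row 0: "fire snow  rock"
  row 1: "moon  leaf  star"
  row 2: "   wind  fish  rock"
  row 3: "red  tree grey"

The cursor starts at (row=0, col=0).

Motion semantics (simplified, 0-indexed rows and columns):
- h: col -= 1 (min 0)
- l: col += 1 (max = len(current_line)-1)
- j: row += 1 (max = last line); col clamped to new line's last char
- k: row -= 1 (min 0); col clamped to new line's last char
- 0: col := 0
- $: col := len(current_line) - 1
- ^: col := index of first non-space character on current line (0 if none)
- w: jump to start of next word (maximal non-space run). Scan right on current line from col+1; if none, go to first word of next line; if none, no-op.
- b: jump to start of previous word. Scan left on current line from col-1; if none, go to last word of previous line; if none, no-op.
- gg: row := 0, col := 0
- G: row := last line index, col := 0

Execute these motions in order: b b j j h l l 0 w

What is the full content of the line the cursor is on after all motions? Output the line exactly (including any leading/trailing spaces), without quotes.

After 1 (b): row=0 col=0 char='f'
After 2 (b): row=0 col=0 char='f'
After 3 (j): row=1 col=0 char='m'
After 4 (j): row=2 col=0 char='_'
After 5 (h): row=2 col=0 char='_'
After 6 (l): row=2 col=1 char='_'
After 7 (l): row=2 col=2 char='_'
After 8 (0): row=2 col=0 char='_'
After 9 (w): row=2 col=3 char='w'

Answer:    wind  fish  rock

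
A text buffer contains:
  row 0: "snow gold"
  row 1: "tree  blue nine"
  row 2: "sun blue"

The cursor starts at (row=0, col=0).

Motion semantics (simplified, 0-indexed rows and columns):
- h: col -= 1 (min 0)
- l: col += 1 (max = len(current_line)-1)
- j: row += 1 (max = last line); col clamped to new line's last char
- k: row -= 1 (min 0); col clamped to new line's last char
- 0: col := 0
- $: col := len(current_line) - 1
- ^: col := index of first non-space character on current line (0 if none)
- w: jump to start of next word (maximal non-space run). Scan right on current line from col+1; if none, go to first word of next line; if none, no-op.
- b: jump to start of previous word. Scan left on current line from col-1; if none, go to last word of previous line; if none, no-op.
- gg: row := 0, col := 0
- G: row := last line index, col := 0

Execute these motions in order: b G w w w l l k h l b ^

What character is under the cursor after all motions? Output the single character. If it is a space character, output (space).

Answer: t

Derivation:
After 1 (b): row=0 col=0 char='s'
After 2 (G): row=2 col=0 char='s'
After 3 (w): row=2 col=4 char='b'
After 4 (w): row=2 col=4 char='b'
After 5 (w): row=2 col=4 char='b'
After 6 (l): row=2 col=5 char='l'
After 7 (l): row=2 col=6 char='u'
After 8 (k): row=1 col=6 char='b'
After 9 (h): row=1 col=5 char='_'
After 10 (l): row=1 col=6 char='b'
After 11 (b): row=1 col=0 char='t'
After 12 (^): row=1 col=0 char='t'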